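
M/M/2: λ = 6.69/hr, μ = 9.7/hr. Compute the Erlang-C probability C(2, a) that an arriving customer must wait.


a = λ/μ = 0.6897; ρ = a/2 = 0.3448
P₀ = 0.487160 (from M/M/c formula)
C(c,a) = [a^c/(c!(1−ρ))]·P₀ = [0.47567/(2·0.6552)]·0.487160
= 0.36302·0.487160 = 0.176851

Final: 0.176851


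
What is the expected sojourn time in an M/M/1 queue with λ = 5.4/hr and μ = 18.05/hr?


W = 1/(μ−λ) = 1/(18.05 − 5.4) = 1/12.65 = 0.07905 hr

Final: 0.07905 hr


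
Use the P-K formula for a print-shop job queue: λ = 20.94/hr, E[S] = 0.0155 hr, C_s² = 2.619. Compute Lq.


ρ = λ·E[S] = 20.94·0.0155 = 0.3246
Lq = ρ²(1+C_s²)/(2(1−ρ)) = 0.1053·(1+2.619)/(2·0.6754)
= 0.1053·3.6190/1.3509 = 0.28222

Final: 0.28222


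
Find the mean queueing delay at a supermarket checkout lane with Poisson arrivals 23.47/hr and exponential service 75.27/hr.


ρ = 23.47/75.27 = 0.3118
Wq = ρ/(μ−λ) = 0.3118/(75.27 − 23.47) = 0.3118/51.80 = 0.006020 hr

Final: 0.006020 hr


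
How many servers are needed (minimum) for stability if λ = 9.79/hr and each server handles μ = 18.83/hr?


Stability requires cμ > λ ⇔ c > λ/μ.
λ/μ = 9.79/18.83 = 0.5199
Minimum integer c = ⌊0.5199⌋ + 1 = 1
Check: 1·18.83 = 18.83 > 9.79, while 0·18.83 = 0.00 ≤ 9.79

Final: 1 servers


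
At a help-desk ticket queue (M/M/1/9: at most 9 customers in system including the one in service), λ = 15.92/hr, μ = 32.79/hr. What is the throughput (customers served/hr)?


ρ = 0.4855; P_K = (1−ρ)ρ^9/(1−ρ^10) = 0.0007718
λ_eff = λ(1 − P_K) = 15.92·(1 − 0.0007718) = 15.92·0.999228 = 15.9077 /hr

Final: 15.9077 /hr


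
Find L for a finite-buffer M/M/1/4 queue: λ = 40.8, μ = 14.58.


ρ = 40.8/14.58 = 2.7984
L = ρ[1 − (K+1)ρ^K + Kρ^(K+1)] / [(1−ρ)(1−ρ^(K+1))]
Numerator: 2.7984·(1 − 5·61.321187 + 4·171.598385) = 1065.578473
Denominator: (-1.7984)·(-170.598385) = 306.796272
L = 1065.578473/306.796272 = 3.4732

Final: 3.4732


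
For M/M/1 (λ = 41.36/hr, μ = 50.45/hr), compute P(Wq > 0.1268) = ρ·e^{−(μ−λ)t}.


ρ = 41.36/50.45 = 0.8198
P(Wq > t) = ρ·e^{−(μ−λ)t} = 0.8198·e^{−1.1526}
= 0.8198·0.315811 = 0.258909

Final: 0.258909


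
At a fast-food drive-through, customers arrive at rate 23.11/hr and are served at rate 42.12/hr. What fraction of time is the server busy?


ρ = λ/μ = 23.11/42.12 = 0.5487

Final: 0.5487


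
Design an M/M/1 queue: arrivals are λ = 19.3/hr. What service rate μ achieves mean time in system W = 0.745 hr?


W = 1/(μ−λ) ⇒ μ − λ = 1/W = 1/0.745 = 1.3423
μ = λ + 1/W = 19.3 + 1.3423 = 20.6423 per hr

Final: 20.6423 /hr


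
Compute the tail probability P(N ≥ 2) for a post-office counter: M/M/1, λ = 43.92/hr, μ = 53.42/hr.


ρ = 43.92/53.42 = 0.8222
P(N ≥ n) = ρ^n = 0.8222^2 = 0.675954

Final: 0.675954


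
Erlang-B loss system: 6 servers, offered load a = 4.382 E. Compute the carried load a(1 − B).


B(6,4.382) = 0.145319 (Erlang-B)
Carried load = a(1 − B) = 4.382·(1 − 0.145319) = 4.382·0.854681 = 3.7452 E

Final: 3.7452 Erlangs


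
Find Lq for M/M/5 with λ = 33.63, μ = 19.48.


a = λ/μ = 1.7264; ρ = a/5 = 0.3453
P₀ = 0.177322
Lq = P₀·a^c·ρ / (c!·(1−ρ)²) = 0.177322·15.33520·0.3453/(120·0.42866)
= 0.01825

Final: 0.01825


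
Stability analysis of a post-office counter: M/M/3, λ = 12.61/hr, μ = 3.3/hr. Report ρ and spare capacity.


Total capacity cμ = 3·3.3 = 9.90/hr
ρ = λ/(cμ) = 12.61/9.90 = 1.2737
Stable ⇔ ρ < 1: NO
Spare capacity = cμ − λ = 9.90 − 12.61 = -2.71/hr

Final: ρ = 1.2737; unstable; margin = -2.71/hr


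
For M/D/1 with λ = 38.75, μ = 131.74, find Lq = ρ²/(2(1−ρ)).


ρ = 38.75/131.74 = 0.2941
M/D/1: Lq = ρ²/(2(1−ρ)) = 0.08652/(2·0.7059) = 0.06129

Final: 0.06129


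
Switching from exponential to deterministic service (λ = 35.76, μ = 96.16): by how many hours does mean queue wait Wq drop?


ρ = 35.76/96.16 = 0.3719
Wq(M/M/1) = ρ/(μ−λ) = 0.3719/60.40 = 0.006157 hr
Wq(M/D/1) = ρ/(2(μ−λ)) = 0.003078 hr
Savings = 0.006157 − 0.003078 = 0.003078 hr

Final: 0.003078 hr


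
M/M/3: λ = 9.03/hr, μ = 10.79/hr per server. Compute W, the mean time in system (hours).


a = 0.8369; ρ = 0.2790; P₀ = 0.430559
Lq = P₀·a^c·ρ/(c!(1−ρ)²) = 0.02257
Wq = Lq/λ = 0.02257/9.03 = 0.002499 hr
W = Wq + 1/μ = 0.002499 + 0.09268 = 0.09518 hr

Final: 0.09518 hr


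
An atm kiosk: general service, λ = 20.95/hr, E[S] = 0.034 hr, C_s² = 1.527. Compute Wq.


ρ = λ·E[S] = 20.95·0.034 = 0.7123
E[S²] = E[S]²(1+C_s²) = 0.034²·(1+1.527) = 0.002921
Wq = λ·E[S²]/(2(1−ρ)) = 20.95·0.002921/(2·0.2877) = 0.10636 hr

Final: 0.10636 hr


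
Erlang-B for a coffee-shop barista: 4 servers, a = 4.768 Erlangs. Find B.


B(c,a) = (a^c/c!) / Σ_{k=0}^{c} a^k/k!
a^4/4! = 21.534448
Σ terms (k=0..4): 1.00000 + 4.76800 + 11.36691 + 18.06581 + 21.53445 = 56.735172
B = 21.534448/56.735172 = 0.379561

Final: 0.379561


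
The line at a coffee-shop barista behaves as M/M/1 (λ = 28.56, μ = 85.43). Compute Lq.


ρ = 28.56/85.43 = 0.3343
Lq = ρ²/(1−ρ) = 0.1118/0.6657 = 0.1679

Final: 0.1679


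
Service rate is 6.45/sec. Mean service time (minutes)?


Mean service time = 1/μ = 1/6.45 second = 0.15504 second
In minutes: 0.15504 × 0.0166667 = 0.002584 min

Final: 0.002584 min


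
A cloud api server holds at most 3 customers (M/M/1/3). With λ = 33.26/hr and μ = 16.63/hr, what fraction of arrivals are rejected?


ρ = λ/μ = 33.26/16.63 = 2.0000
P_K = (1−ρ)ρ^K/(1−ρ^(K+1)) = (-1.0000·8.000000)/(1 − 16.000000)
= -8.000000/-15.000000 = 0.533333

Final: 0.533333


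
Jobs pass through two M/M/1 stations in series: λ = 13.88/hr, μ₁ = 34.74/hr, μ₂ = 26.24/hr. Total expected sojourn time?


Each node sees arrival rate λ = 13.88/hr (tandem ⇒ throughput preserved).
W₁ = 1/(μ₁−λ) = 1/(34.74−13.88) = 0.04794 hr
W₂ = 1/(μ₂−λ) = 1/(26.24−13.88) = 0.08091 hr
W_total = W₁ + W₂ = 0.04794 + 0.08091 = 0.12884 hr

Final: 0.12884 hr


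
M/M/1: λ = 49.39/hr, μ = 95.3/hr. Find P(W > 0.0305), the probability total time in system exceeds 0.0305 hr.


W ~ Exponential(μ−λ) for M/M/1.
μ − λ = 95.3 − 49.39 = 45.9100
P(W > t) = e^{−(μ−λ)t} = e^{−1.4003} = 0.246534

Final: 0.246534


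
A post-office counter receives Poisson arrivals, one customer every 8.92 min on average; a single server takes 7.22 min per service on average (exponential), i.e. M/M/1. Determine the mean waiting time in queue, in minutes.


λ = 60/8.92 = 6.7265 /hr
μ = 60/7.22 = 8.3102 /hr
ρ = λ/μ = 6.7265/8.3102 = 0.8094
Wq = ρ/(μ−λ) = 0.8094/(8.3102−6.7265) = 0.51106 hr
In minutes: 0.51106·60 = 30.664 min

Final: 30.664 min


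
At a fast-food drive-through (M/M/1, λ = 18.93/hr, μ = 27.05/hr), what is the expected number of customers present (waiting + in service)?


ρ = λ/μ = 18.93/27.05 = 0.6998
L = ρ/(1−ρ) = 0.6998/(1 − 0.6998) = 0.6998/0.3002 = 2.3313

Final: 2.3313


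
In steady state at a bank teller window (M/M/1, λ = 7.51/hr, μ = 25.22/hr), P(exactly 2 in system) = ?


ρ = 7.51/25.22 = 0.2978
P_n = (1−ρ)·ρ^n = (1 − 0.2978)·0.2978^2 = 0.7022·0.088673 = 0.062268

Final: 0.062268


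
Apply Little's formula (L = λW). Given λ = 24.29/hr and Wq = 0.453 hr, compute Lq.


Lq = λWq = 24.29·0.453 = 11.0034

Final: 11.0034


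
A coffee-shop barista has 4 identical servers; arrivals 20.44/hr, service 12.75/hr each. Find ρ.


ρ = λ/(cμ) = 20.44/(4·12.75) = 20.44/51.00 = 0.4008

Final: 0.4008


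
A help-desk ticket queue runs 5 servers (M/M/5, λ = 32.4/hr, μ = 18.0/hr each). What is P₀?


a = λ/μ = 32.4/18.0 = 1.8000; ρ = a/c = 0.3600
Σ_{k=0}^{4} a^k/k! (terms k=0..4) = 1.00000 + 1.80000 + 1.62000 + 0.97200 + 0.43740 = 5.82940
Tail: a^5/(5!(1−ρ)) = 18.89568/(120·0.6400) = 0.24604
P₀ = 1/(5.82940 + 0.24604) = 1/6.07544 = 0.164597

Final: 0.164597


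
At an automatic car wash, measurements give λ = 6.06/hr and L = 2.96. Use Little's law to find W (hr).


W = L/λ = 2.96/6.06 = 0.4884 hr

Final: 0.4884 hr


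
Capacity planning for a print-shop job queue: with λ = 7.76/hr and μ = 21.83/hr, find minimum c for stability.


Stability requires cμ > λ ⇔ c > λ/μ.
λ/μ = 7.76/21.83 = 0.3555
Minimum integer c = ⌊0.3555⌋ + 1 = 1
Check: 1·21.83 = 21.83 > 7.76, while 0·21.83 = 0.00 ≤ 7.76

Final: 1 servers


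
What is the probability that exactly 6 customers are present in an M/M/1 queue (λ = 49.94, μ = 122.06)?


ρ = 49.94/122.06 = 0.4091
P_n = (1−ρ)·ρ^n = (1 − 0.4091)·0.4091^6 = 0.5909·0.004691 = 0.002772

Final: 0.002772


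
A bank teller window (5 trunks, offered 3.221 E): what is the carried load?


B(5,3.221) = 0.129257 (Erlang-B)
Carried load = a(1 − B) = 3.221·(1 − 0.129257) = 3.221·0.870743 = 2.8047 E

Final: 2.8047 Erlangs


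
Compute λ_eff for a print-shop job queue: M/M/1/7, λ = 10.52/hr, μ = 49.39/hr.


ρ = 0.2130; P_K = (1−ρ)ρ^7/(1−ρ^8) = 0.00001565
λ_eff = λ(1 − P_K) = 10.52·(1 − 0.00001565) = 10.52·0.999984 = 10.5198 /hr

Final: 10.5198 /hr


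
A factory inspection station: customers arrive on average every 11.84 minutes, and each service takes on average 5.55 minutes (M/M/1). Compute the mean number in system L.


λ = 60/11.84 = 5.0676 /hr
μ = 60/5.55 = 10.8108 /hr
ρ = λ/μ = 5.0676/10.8108 = 0.4688
L = ρ/(1−ρ) = 0.4688/0.5312 = 0.8824

Final: 0.8824


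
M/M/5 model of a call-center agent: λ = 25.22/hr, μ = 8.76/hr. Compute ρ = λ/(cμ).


ρ = λ/(cμ) = 25.22/(5·8.76) = 25.22/43.80 = 0.5758

Final: 0.5758


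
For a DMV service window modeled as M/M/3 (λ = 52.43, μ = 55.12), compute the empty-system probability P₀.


a = λ/μ = 52.43/55.12 = 0.9512; ρ = a/c = 0.3171
Σ_{k=0}^{2} a^k/k! (terms k=0..2) = 1.00000 + 0.95120 + 0.45239 = 2.40359
Tail: a^3/(3!(1−ρ)) = 0.86062/(6·0.6829) = 0.21003
P₀ = 1/(2.40359 + 0.21003) = 1/2.61362 = 0.382612

Final: 0.382612


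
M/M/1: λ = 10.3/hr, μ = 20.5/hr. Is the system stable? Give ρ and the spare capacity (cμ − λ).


Total capacity cμ = 1·20.5 = 20.50/hr
ρ = λ/(cμ) = 10.3/20.50 = 0.5024
Stable ⇔ ρ < 1: YES
Spare capacity = cμ − λ = 20.50 − 10.3 = 10.20/hr

Final: ρ = 0.5024; stable; margin = 10.20/hr


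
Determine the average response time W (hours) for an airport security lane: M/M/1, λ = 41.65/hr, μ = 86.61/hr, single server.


W = 1/(μ−λ) = 1/(86.61 − 41.65) = 1/44.96 = 0.02224 hr

Final: 0.02224 hr


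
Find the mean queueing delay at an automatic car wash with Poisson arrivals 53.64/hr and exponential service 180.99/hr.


ρ = 53.64/180.99 = 0.2964
Wq = ρ/(μ−λ) = 0.2964/(180.99 − 53.64) = 0.2964/127.35 = 0.002327 hr

Final: 0.002327 hr


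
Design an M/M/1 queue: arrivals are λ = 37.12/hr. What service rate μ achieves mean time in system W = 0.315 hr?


W = 1/(μ−λ) ⇒ μ − λ = 1/W = 1/0.315 = 3.1746
μ = λ + 1/W = 37.12 + 3.1746 = 40.2946 per hr

Final: 40.2946 /hr


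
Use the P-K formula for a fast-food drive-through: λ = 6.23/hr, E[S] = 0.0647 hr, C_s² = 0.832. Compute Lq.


ρ = λ·E[S] = 6.23·0.0647 = 0.4031
Lq = ρ²(1+C_s²)/(2(1−ρ)) = 0.1625·(1+0.832)/(2·0.5969)
= 0.1625·1.8320/1.1938 = 0.24932

Final: 0.24932


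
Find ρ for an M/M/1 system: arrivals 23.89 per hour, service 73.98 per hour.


ρ = λ/μ = 23.89/73.98 = 0.3229

Final: 0.3229


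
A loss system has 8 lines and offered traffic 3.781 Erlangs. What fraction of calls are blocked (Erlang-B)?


B(c,a) = (a^c/c!) / Σ_{k=0}^{c} a^k/k!
a^8/8! = 1.035936
Σ terms (k=0..8): 1.00000 + 3.78100 + 7.14798 + 9.00884 + 8.51560 + 6.43950 + 4.05796 + 2.19188 + 1.03594 = 43.178694
B = 1.035936/43.178694 = 0.023992

Final: 0.023992


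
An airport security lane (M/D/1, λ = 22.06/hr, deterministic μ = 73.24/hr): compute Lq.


ρ = 22.06/73.24 = 0.3012
M/D/1: Lq = ρ²/(2(1−ρ)) = 0.09072/(2·0.6988) = 0.06491

Final: 0.06491


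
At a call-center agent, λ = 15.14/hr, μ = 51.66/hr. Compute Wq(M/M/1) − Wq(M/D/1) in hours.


ρ = 15.14/51.66 = 0.2931
Wq(M/M/1) = ρ/(μ−λ) = 0.2931/36.52 = 0.008025 hr
Wq(M/D/1) = ρ/(2(μ−λ)) = 0.004012 hr
Savings = 0.008025 − 0.004012 = 0.004012 hr

Final: 0.004012 hr


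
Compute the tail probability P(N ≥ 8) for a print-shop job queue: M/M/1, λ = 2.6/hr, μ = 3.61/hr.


ρ = 2.6/3.61 = 0.7202
P(N ≥ n) = ρ^n = 0.7202^8 = 0.072398

Final: 0.072398


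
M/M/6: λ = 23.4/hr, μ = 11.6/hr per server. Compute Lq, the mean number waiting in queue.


a = λ/μ = 2.0172; ρ = a/6 = 0.3362
P₀ = 0.132815
Lq = P₀·a^c·ρ / (c!·(1−ρ)²) = 0.132815·67.38251·0.3362/(720·0.44062)
= 0.009484

Final: 0.009484


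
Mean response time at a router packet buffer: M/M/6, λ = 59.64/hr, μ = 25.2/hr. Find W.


a = 2.3667; ρ = 0.3944; P₀ = 0.093410
Lq = P₀·a^c·ρ/(c!(1−ρ)²) = 0.02452
Wq = Lq/λ = 0.02452/59.64 = 0.0004112 hr
W = Wq + 1/μ = 0.0004112 + 0.03968 = 0.04009 hr

Final: 0.04009 hr


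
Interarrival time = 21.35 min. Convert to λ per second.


λ = 1/(interarrival time) in consistent units.
1 second = 0.0166667 min, so λ = 0.0166667/21.35 = 0.0007806 per second

Final: 0.0007806 /sec


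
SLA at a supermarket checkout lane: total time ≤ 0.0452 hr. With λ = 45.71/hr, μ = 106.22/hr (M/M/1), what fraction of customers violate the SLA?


W ~ Exponential(μ−λ) for M/M/1.
μ − λ = 106.22 − 45.71 = 60.5100
P(W > t) = e^{−(μ−λ)t} = e^{−2.7351} = 0.064891

Final: 0.064891


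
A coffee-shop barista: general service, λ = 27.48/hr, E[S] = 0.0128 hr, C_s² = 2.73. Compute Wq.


ρ = λ·E[S] = 27.48·0.0128 = 0.3517
E[S²] = E[S]²(1+C_s²) = 0.0128²·(1+2.73) = 0.0006111
Wq = λ·E[S²]/(2(1−ρ)) = 27.48·0.0006111/(2·0.6483) = 0.01295 hr

Final: 0.01295 hr


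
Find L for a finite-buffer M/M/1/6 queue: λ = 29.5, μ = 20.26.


ρ = 29.5/20.26 = 1.4561
L = ρ[1 − (K+1)ρ^K + Kρ^(K+1)] / [(1−ρ)(1−ρ^(K+1))]
Numerator: 1.4561·(1 − 7·9.530056 + 6·13.876439) = 25.551487
Denominator: (-0.4561)·(-12.876439) = 5.872571
L = 25.551487/5.872571 = 4.3510

Final: 4.3510


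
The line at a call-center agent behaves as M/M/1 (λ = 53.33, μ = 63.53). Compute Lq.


ρ = 53.33/63.53 = 0.8394
Lq = ρ²/(1−ρ) = 0.7047/0.1606 = 4.3890

Final: 4.3890


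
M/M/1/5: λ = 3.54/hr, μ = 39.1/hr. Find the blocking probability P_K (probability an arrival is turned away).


ρ = λ/μ = 3.54/39.1 = 0.09054
P_K = (1−ρ)ρ^K/(1−ρ^(K+1)) = (0.9095·0.000006083)/(1 − 0.0000005508)
= 0.000005532/0.999999 = 0.000005532

Final: 0.000005532


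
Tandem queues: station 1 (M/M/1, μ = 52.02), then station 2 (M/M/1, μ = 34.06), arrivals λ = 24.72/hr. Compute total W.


Each node sees arrival rate λ = 24.72/hr (tandem ⇒ throughput preserved).
W₁ = 1/(μ₁−λ) = 1/(52.02−24.72) = 0.03663 hr
W₂ = 1/(μ₂−λ) = 1/(34.06−24.72) = 0.10707 hr
W_total = W₁ + W₂ = 0.03663 + 0.10707 = 0.14370 hr

Final: 0.14370 hr


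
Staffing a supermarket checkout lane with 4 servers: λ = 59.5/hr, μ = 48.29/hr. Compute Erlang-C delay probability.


a = λ/μ = 1.2321; ρ = a/4 = 0.3080
P₀ = 0.290548 (from M/M/c formula)
C(c,a) = [a^c/(c!(1−ρ))]·P₀ = [2.30483/(24·0.6920)]·0.290548
= 0.13879·0.290548 = 0.040324

Final: 0.040324


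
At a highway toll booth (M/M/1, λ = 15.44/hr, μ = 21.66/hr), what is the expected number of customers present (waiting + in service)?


ρ = λ/μ = 15.44/21.66 = 0.7128
L = ρ/(1−ρ) = 0.7128/(1 − 0.7128) = 0.7128/0.2872 = 2.4823

Final: 2.4823


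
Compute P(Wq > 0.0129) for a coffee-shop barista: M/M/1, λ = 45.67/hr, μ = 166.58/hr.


ρ = 45.67/166.58 = 0.2742
P(Wq > t) = ρ·e^{−(μ−λ)t} = 0.2742·e^{−1.5597}
= 0.2742·0.210191 = 0.057626

Final: 0.057626


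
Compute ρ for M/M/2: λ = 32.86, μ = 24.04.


ρ = λ/(cμ) = 32.86/(2·24.04) = 32.86/48.08 = 0.6834

Final: 0.6834


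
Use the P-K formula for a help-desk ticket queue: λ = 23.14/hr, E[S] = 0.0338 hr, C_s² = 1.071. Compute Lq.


ρ = λ·E[S] = 23.14·0.0338 = 0.7821
Lq = ρ²(1+C_s²)/(2(1−ρ)) = 0.6117·(1+1.071)/(2·0.2179)
= 0.6117·2.0710/0.4357 = 2.90748

Final: 2.90748


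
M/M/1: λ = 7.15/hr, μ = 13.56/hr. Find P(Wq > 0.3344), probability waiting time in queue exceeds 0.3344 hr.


ρ = 7.15/13.56 = 0.5273
P(Wq > t) = ρ·e^{−(μ−λ)t} = 0.5273·e^{−2.1435}
= 0.5273·0.117243 = 0.061821

Final: 0.061821


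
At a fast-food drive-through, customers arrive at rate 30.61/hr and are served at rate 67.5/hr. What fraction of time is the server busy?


ρ = λ/μ = 30.61/67.5 = 0.4535

Final: 0.4535


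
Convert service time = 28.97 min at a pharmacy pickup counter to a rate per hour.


μ = 1/(service time) in consistent units.
1 hour = 60 min, so μ = 60/28.97 = 2.0711 per hour

Final: 2.0711 /hr


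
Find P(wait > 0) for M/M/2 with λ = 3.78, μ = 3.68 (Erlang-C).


a = λ/μ = 1.0272; ρ = a/2 = 0.5136
P₀ = 0.321364 (from M/M/c formula)
C(c,a) = [a^c/(c!(1−ρ))]·P₀ = [1.05509/(2·0.4864)]·0.321364
= 1.08456·0.321364 = 0.348538

Final: 0.348538


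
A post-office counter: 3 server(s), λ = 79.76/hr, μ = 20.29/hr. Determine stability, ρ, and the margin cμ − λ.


Total capacity cμ = 3·20.29 = 60.87/hr
ρ = λ/(cμ) = 79.76/60.87 = 1.3103
Stable ⇔ ρ < 1: NO
Spare capacity = cμ − λ = 60.87 − 79.76 = -18.89/hr

Final: ρ = 1.3103; unstable; margin = -18.89/hr


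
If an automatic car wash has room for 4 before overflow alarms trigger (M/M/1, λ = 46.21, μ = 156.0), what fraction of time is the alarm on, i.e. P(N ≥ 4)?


ρ = 46.21/156.0 = 0.2962
P(N ≥ n) = ρ^n = 0.2962^4 = 0.007699

Final: 0.007699


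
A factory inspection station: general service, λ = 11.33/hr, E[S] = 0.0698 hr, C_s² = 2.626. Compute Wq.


ρ = λ·E[S] = 11.33·0.0698 = 0.7908
E[S²] = E[S]²(1+C_s²) = 0.0698²·(1+2.626) = 0.017666
Wq = λ·E[S²]/(2(1−ρ)) = 11.33·0.017666/(2·0.2092) = 0.47846 hr

Final: 0.47846 hr


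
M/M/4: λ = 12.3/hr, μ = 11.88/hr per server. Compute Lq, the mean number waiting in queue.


a = λ/μ = 1.0354; ρ = a/4 = 0.2588
P₀ = 0.354496
Lq = P₀·a^c·ρ / (c!·(1−ρ)²) = 0.354496·1.14909·0.2588/(24·0.54932)
= 0.007998

Final: 0.007998


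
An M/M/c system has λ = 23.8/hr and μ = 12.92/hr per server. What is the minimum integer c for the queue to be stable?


Stability requires cμ > λ ⇔ c > λ/μ.
λ/μ = 23.8/12.92 = 1.8421
Minimum integer c = ⌊1.8421⌋ + 1 = 2
Check: 2·12.92 = 25.84 > 23.8, while 1·12.92 = 12.92 ≤ 23.8

Final: 2 servers


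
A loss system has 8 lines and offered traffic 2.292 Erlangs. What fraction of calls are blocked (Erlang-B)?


B(c,a) = (a^c/c!) / Σ_{k=0}^{c} a^k/k!
a^8/8! = 0.018888
Σ terms (k=0..8): 1.00000 + 2.29200 + 2.62663 + 2.00675 + 1.14987 + 0.52710 + 0.20135 + 0.06593 + 0.01889 = 9.888512
B = 0.018888/9.888512 = 0.001910

Final: 0.001910


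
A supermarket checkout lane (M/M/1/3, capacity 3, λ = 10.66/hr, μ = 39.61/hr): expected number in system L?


ρ = 10.66/39.61 = 0.2691
L = ρ[1 − (K+1)ρ^K + Kρ^(K+1)] / [(1−ρ)(1−ρ^(K+1))]
Numerator: 0.2691·(1 − 4·0.019492 + 3·0.005246) = 0.252376
Denominator: (0.7309)·(0.994754) = 0.727042
L = 0.252376/0.727042 = 0.3471

Final: 0.3471


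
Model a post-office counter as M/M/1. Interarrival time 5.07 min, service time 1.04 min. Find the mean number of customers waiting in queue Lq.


λ = 60/5.07 = 11.8343 /hr
μ = 60/1.04 = 57.6923 /hr
ρ = λ/μ = 11.8343/57.6923 = 0.2051
Lq = ρ²/(1−ρ) = 0.04208/0.7949 = 0.05294

Final: 0.05294


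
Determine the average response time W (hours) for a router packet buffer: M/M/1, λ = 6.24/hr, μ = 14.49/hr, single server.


W = 1/(μ−λ) = 1/(14.49 − 6.24) = 1/8.25 = 0.1212 hr

Final: 0.1212 hr


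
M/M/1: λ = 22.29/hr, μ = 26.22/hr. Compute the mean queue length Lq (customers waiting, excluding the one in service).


ρ = 22.29/26.22 = 0.8501
Lq = ρ²/(1−ρ) = 0.7227/0.1499 = 4.8216

Final: 4.8216


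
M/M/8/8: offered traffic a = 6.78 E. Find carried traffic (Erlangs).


B(8,6.78) = 0.166164 (Erlang-B)
Carried load = a(1 − B) = 6.78·(1 − 0.166164) = 6.78·0.833836 = 5.6534 E

Final: 5.6534 Erlangs


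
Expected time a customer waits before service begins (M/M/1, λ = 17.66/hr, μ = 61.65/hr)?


ρ = 17.66/61.65 = 0.2865
Wq = ρ/(μ−λ) = 0.2865/(61.65 − 17.66) = 0.2865/43.99 = 0.006512 hr

Final: 0.006512 hr


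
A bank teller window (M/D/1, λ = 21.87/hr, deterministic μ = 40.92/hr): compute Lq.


ρ = 21.87/40.92 = 0.5345
M/D/1: Lq = ρ²/(2(1−ρ)) = 0.2856/(2·0.4655) = 0.30679

Final: 0.30679


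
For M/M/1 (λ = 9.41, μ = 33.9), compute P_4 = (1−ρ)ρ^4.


ρ = 9.41/33.9 = 0.2776
P_n = (1−ρ)·ρ^n = (1 − 0.2776)·0.2776^4 = 0.7224·0.005937 = 0.004289

Final: 0.004289


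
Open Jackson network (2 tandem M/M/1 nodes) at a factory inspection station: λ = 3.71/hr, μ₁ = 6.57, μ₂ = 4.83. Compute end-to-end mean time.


Each node sees arrival rate λ = 3.71/hr (tandem ⇒ throughput preserved).
W₁ = 1/(μ₁−λ) = 1/(6.57−3.71) = 0.34965 hr
W₂ = 1/(μ₂−λ) = 1/(4.83−3.71) = 0.89286 hr
W_total = W₁ + W₂ = 0.34965 + 0.89286 = 1.24251 hr

Final: 1.24251 hr


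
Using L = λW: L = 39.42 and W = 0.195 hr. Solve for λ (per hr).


λ = L/W = 39.42/0.195 = 202.1538 /hr

Final: 202.1538 /hr


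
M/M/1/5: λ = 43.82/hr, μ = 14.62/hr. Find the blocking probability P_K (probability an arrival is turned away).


ρ = λ/μ = 43.82/14.62 = 2.9973
P_K = (1−ρ)ρ^K/(1−ρ^(K+1)) = (-1.9973·241.893948)/(1 − 725.020028)
= -483.126080/-724.020028 = 0.667283

Final: 0.667283


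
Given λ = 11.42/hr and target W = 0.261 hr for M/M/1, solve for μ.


W = 1/(μ−λ) ⇒ μ − λ = 1/W = 1/0.261 = 3.8314
μ = λ + 1/W = 11.42 + 3.8314 = 15.2514 per hr

Final: 15.2514 /hr


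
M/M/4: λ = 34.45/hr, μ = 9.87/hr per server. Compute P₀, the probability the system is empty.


a = λ/μ = 34.45/9.87 = 3.4904; ρ = a/c = 0.8726
Σ_{k=0}^{3} a^k/k! (terms k=0..3) = 1.00000 + 3.49037 + 6.09136 + 7.08704 = 17.66877
Tail: a^4/(4!(1−ρ)) = 148.41859/(24·0.1274) = 48.53848
P₀ = 1/(17.66877 + 48.53848) = 1/66.20726 = 0.015104

Final: 0.015104


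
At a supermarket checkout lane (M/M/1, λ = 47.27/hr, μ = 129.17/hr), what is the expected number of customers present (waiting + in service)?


ρ = λ/μ = 47.27/129.17 = 0.3660
L = ρ/(1−ρ) = 0.3660/(1 − 0.3660) = 0.3660/0.6340 = 0.5772

Final: 0.5772


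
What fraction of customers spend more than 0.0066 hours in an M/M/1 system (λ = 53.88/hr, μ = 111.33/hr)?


W ~ Exponential(μ−λ) for M/M/1.
μ − λ = 111.33 − 53.88 = 57.4500
P(W > t) = e^{−(μ−λ)t} = e^{−0.3792} = 0.684429

Final: 0.684429


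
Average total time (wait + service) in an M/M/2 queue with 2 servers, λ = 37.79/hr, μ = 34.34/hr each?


a = 1.1005; ρ = 0.5502; P₀ = 0.290129
Lq = P₀·a^c·ρ/(c!(1−ρ)²) = 0.47784
Wq = Lq/λ = 0.47784/37.79 = 0.01264 hr
W = Wq + 1/μ = 0.01264 + 0.02912 = 0.04177 hr

Final: 0.04177 hr


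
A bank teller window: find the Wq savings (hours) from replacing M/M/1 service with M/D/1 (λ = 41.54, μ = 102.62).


ρ = 41.54/102.62 = 0.4048
Wq(M/M/1) = ρ/(μ−λ) = 0.4048/61.08 = 0.006627 hr
Wq(M/D/1) = ρ/(2(μ−λ)) = 0.003314 hr
Savings = 0.006627 − 0.003314 = 0.003314 hr

Final: 0.003314 hr


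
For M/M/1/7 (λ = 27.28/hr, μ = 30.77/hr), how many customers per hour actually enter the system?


ρ = 0.8866; P_K = (1−ρ)ρ^7/(1−ρ^8) = 0.078981
λ_eff = λ(1 − P_K) = 27.28·(1 − 0.078981) = 27.28·0.921019 = 25.1254 /hr

Final: 25.1254 /hr


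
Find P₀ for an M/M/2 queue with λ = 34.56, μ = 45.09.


a = λ/μ = 34.56/45.09 = 0.7665; ρ = a/c = 0.3832
Σ_{k=0}^{1} a^k/k! (terms k=0..1) = 1.00000 + 0.76647 = 1.76647
Tail: a^2/(2!(1−ρ)) = 0.58747/(2·0.6168) = 0.47625
P₀ = 1/(1.76647 + 0.47625) = 1/2.24272 = 0.445887

Final: 0.445887


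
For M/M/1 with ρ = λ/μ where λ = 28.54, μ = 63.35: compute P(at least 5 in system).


ρ = 28.54/63.35 = 0.4505
P(N ≥ n) = ρ^n = 0.4505^5 = 0.018558

Final: 0.018558


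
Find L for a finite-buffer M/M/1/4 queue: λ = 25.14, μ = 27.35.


ρ = 25.14/27.35 = 0.9192
L = ρ[1 − (K+1)ρ^K + Kρ^(K+1)] / [(1−ρ)(1−ρ^(K+1))]
Numerator: 0.9192·(1 − 5·0.713891 + 4·0.656205) = 0.050893
Denominator: (0.08080)·(0.343795) = 0.027780
L = 0.050893/0.027780 = 1.8320

Final: 1.8320


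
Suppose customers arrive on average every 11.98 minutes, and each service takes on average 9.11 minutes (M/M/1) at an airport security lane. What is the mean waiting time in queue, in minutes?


λ = 60/11.98 = 5.0083 /hr
μ = 60/9.11 = 6.5862 /hr
ρ = λ/μ = 5.0083/6.5862 = 0.7604
Wq = ρ/(μ−λ) = 0.7604/(6.5862−5.0083) = 0.48195 hr
In minutes: 0.48195·60 = 28.917 min

Final: 28.917 min


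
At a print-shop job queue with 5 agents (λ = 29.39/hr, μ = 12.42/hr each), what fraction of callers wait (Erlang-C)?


a = λ/μ = 2.3663; ρ = a/5 = 0.4733
P₀ = 0.092124 (from M/M/c formula)
C(c,a) = [a^c/(c!(1−ρ))]·P₀ = [74.19762/(120·0.5267)]·0.092124
= 1.17387·0.092124 = 0.108142

Final: 0.108142


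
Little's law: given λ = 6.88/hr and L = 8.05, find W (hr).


W = L/λ = 8.05/6.88 = 1.1701 hr

Final: 1.1701 hr


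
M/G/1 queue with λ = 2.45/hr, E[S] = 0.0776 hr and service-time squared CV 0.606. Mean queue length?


ρ = λ·E[S] = 2.45·0.0776 = 0.1901
Lq = ρ²(1+C_s²)/(2(1−ρ)) = 0.03615·(1+0.606)/(2·0.8099)
= 0.03615·1.6060/1.6198 = 0.03584

Final: 0.03584


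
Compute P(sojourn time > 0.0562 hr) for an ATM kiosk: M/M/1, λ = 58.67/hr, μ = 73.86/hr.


W ~ Exponential(μ−λ) for M/M/1.
μ − λ = 73.86 − 58.67 = 15.1900
P(W > t) = e^{−(μ−λ)t} = e^{−0.8537} = 0.425846

Final: 0.425846


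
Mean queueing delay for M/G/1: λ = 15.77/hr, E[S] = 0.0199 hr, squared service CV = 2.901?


ρ = λ·E[S] = 15.77·0.0199 = 0.3138
E[S²] = E[S]²(1+C_s²) = 0.0199²·(1+2.901) = 0.001545
Wq = λ·E[S²]/(2(1−ρ)) = 15.77·0.001545/(2·0.6862) = 0.01775 hr

Final: 0.01775 hr


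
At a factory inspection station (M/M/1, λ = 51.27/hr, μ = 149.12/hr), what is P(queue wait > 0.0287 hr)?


ρ = 51.27/149.12 = 0.3438
P(Wq > t) = ρ·e^{−(μ−λ)t} = 0.3438·e^{−2.8083}
= 0.3438·0.060308 = 0.020735

Final: 0.020735


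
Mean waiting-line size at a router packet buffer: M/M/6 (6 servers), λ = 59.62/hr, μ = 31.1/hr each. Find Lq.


a = λ/μ = 1.9170; ρ = a/6 = 0.3195
P₀ = 0.146873
Lq = P₀·a^c·ρ / (c!·(1−ρ)²) = 0.146873·49.63517·0.3195/(720·0.46307)
= 0.006986

Final: 0.006986


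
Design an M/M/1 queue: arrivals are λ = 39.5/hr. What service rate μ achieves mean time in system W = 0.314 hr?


W = 1/(μ−λ) ⇒ μ − λ = 1/W = 1/0.314 = 3.1847
μ = λ + 1/W = 39.5 + 3.1847 = 42.6847 per hr

Final: 42.6847 /hr


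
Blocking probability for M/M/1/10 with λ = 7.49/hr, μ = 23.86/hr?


ρ = λ/μ = 7.49/23.86 = 0.3139
P_K = (1−ρ)ρ^K/(1−ρ^(K+1)) = (0.6861·0.000009292)/(1 − 0.000002917)
= 0.000006375/0.999997 = 0.000006375

Final: 0.000006375


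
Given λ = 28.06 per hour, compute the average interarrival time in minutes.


Mean interarrival time = 1/λ = 1/28.06 hour = 0.03564 hour
In minutes: 0.03564 × 60 = 2.1383 min

Final: 2.1383 min


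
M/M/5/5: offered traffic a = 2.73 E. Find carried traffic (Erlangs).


B(5,2.73) = 0.087599 (Erlang-B)
Carried load = a(1 − B) = 2.73·(1 − 0.087599) = 2.73·0.912401 = 2.4909 E

Final: 2.4909 Erlangs


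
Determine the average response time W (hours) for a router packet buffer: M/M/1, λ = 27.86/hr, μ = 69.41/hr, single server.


W = 1/(μ−λ) = 1/(69.41 − 27.86) = 1/41.55 = 0.02407 hr

Final: 0.02407 hr


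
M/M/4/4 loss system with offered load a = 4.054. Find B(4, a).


B(c,a) = (a^c/c!) / Σ_{k=0}^{c} a^k/k!
a^4/4! = 11.254436
Σ terms (k=0..4): 1.00000 + 4.05400 + 8.21746 + 11.10452 + 11.25444 = 35.630419
B = 11.254436/35.630419 = 0.315866

Final: 0.315866


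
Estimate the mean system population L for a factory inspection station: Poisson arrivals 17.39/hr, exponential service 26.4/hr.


ρ = λ/μ = 17.39/26.4 = 0.6587
L = ρ/(1−ρ) = 0.6587/(1 − 0.6587) = 0.6587/0.3413 = 1.9301

Final: 1.9301


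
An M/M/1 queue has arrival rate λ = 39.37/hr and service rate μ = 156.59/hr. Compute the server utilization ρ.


ρ = λ/μ = 39.37/156.59 = 0.2514

Final: 0.2514


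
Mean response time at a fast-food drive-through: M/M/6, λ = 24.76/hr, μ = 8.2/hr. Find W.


a = 3.0195; ρ = 0.5033; P₀ = 0.047982
Lq = P₀·a^c·ρ/(c!(1−ρ)²) = 0.10301
Wq = Lq/λ = 0.10301/24.76 = 0.004160 hr
W = Wq + 1/μ = 0.004160 + 0.12195 = 0.12611 hr

Final: 0.12611 hr


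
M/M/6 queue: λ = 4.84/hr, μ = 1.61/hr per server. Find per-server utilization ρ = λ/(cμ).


ρ = λ/(cμ) = 4.84/(6·1.61) = 4.84/9.66 = 0.5010

Final: 0.5010


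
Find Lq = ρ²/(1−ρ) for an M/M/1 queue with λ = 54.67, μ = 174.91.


ρ = 54.67/174.91 = 0.3126
Lq = ρ²/(1−ρ) = 0.09769/0.6874 = 0.1421

Final: 0.1421


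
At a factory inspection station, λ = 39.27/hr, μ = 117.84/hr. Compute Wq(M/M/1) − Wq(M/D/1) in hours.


ρ = 39.27/117.84 = 0.3332
Wq(M/M/1) = ρ/(μ−λ) = 0.3332/78.57 = 0.004241 hr
Wq(M/D/1) = ρ/(2(μ−λ)) = 0.002121 hr
Savings = 0.004241 − 0.002121 = 0.002121 hr

Final: 0.002121 hr


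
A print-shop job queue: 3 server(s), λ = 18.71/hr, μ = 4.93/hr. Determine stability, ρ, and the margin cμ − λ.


Total capacity cμ = 3·4.93 = 14.79/hr
ρ = λ/(cμ) = 18.71/14.79 = 1.2650
Stable ⇔ ρ < 1: NO
Spare capacity = cμ − λ = 14.79 − 18.71 = -3.92/hr

Final: ρ = 1.2650; unstable; margin = -3.92/hr


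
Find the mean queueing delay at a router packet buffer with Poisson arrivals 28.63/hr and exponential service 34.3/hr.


ρ = 28.63/34.3 = 0.8347
Wq = ρ/(μ−λ) = 0.8347/(34.3 − 28.63) = 0.8347/5.67 = 0.1472 hr

Final: 0.1472 hr


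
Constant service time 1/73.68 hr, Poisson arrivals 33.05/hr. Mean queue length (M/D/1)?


ρ = 33.05/73.68 = 0.4486
M/D/1: Lq = ρ²/(2(1−ρ)) = 0.2012/(2·0.5514) = 0.18244

Final: 0.18244


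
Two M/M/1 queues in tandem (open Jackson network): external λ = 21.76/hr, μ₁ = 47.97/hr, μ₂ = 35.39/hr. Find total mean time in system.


Each node sees arrival rate λ = 21.76/hr (tandem ⇒ throughput preserved).
W₁ = 1/(μ₁−λ) = 1/(47.97−21.76) = 0.03815 hr
W₂ = 1/(μ₂−λ) = 1/(35.39−21.76) = 0.07337 hr
W_total = W₁ + W₂ = 0.03815 + 0.07337 = 0.11152 hr

Final: 0.11152 hr


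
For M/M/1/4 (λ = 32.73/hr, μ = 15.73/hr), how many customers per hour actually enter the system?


ρ = 2.0807; P_K = (1−ρ)ρ^4/(1−ρ^5) = 0.533069
λ_eff = λ(1 − P_K) = 32.73·(1 − 0.533069) = 32.73·0.466931 = 15.2827 /hr

Final: 15.2827 /hr


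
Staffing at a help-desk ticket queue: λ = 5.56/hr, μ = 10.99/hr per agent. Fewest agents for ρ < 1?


Stability requires cμ > λ ⇔ c > λ/μ.
λ/μ = 5.56/10.99 = 0.5059
Minimum integer c = ⌊0.5059⌋ + 1 = 1
Check: 1·10.99 = 10.99 > 5.56, while 0·10.99 = 0.00 ≤ 5.56

Final: 1 servers


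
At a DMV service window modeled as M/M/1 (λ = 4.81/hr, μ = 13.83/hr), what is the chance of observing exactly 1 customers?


ρ = 4.81/13.83 = 0.3478
P_n = (1−ρ)·ρ^n = (1 − 0.3478)·0.3478^1 = 0.6522·0.347795 = 0.226834

Final: 0.226834


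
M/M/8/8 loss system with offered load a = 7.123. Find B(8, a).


B(c,a) = (a^c/c!) / Σ_{k=0}^{c} a^k/k!
a^8/8! = 164.355042
Σ terms (k=0..8): 1.00000 + 7.12300 + 25.36856 + 60.23343 + 107.26068 + 152.80356 + 181.40329 + 184.59081 + 164.35504 = 884.138377
B = 164.355042/884.138377 = 0.185893

Final: 0.185893


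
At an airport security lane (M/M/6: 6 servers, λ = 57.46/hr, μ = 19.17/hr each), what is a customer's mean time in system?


a = 2.9974; ρ = 0.4996; P₀ = 0.049092
Lq = P₀·a^c·ρ/(c!(1−ρ)²) = 0.09864
Wq = Lq/λ = 0.09864/57.46 = 0.001717 hr
W = Wq + 1/μ = 0.001717 + 0.05216 = 0.05388 hr

Final: 0.05388 hr


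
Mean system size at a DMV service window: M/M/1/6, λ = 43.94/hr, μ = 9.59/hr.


ρ = 43.94/9.59 = 4.5819
L = ρ[1 − (K+1)ρ^K + Kρ^(K+1)] / [(1−ρ)(1−ρ^(K+1))]
Numerator: 4.5819·(1 − 7·9252.277981 + 6·42392.606306) = 868677.268519
Denominator: (-3.5819)·(-42391.606306) = 151840.633639
L = 868677.268519/151840.633639 = 5.7210

Final: 5.7210


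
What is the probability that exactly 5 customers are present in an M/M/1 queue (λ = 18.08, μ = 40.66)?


ρ = 18.08/40.66 = 0.4447
P_n = (1−ρ)·ρ^n = (1 − 0.4447)·0.4447^5 = 0.5553·0.017384 = 0.009654

Final: 0.009654


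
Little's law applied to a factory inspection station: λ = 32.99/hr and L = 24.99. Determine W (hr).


W = L/λ = 24.99/32.99 = 0.7575 hr

Final: 0.7575 hr


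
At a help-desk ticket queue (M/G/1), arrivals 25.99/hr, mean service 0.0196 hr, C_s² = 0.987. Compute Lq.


ρ = λ·E[S] = 25.99·0.0196 = 0.5094
Lq = ρ²(1+C_s²)/(2(1−ρ)) = 0.2595·(1+0.987)/(2·0.4906)
= 0.2595·1.9870/0.9812 = 0.52549

Final: 0.52549


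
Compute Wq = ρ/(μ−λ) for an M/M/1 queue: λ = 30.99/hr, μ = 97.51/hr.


ρ = 30.99/97.51 = 0.3178
Wq = ρ/(μ−λ) = 0.3178/(97.51 − 30.99) = 0.3178/66.52 = 0.004778 hr

Final: 0.004778 hr


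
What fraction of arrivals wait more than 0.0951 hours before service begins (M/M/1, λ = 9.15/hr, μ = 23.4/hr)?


ρ = 9.15/23.4 = 0.3910
P(Wq > t) = ρ·e^{−(μ−λ)t} = 0.3910·e^{−1.3552}
= 0.3910·0.257902 = 0.100846

Final: 0.100846


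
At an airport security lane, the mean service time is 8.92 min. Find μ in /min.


μ = 1/(service time) in consistent units.
1 minute = 1 min, so μ = 1/8.92 = 0.1121 per minute

Final: 0.1121 /min


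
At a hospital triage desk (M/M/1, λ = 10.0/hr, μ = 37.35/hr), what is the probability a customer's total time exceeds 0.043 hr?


W ~ Exponential(μ−λ) for M/M/1.
μ − λ = 37.35 − 10.0 = 27.3500
P(W > t) = e^{−(μ−λ)t} = e^{−1.1761} = 0.308495

Final: 0.308495


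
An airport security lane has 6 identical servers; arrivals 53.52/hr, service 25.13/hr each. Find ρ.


ρ = λ/(cμ) = 53.52/(6·25.13) = 53.52/150.78 = 0.3550

Final: 0.3550


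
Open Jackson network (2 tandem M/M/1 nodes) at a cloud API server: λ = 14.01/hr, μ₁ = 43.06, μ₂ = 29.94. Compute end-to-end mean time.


Each node sees arrival rate λ = 14.01/hr (tandem ⇒ throughput preserved).
W₁ = 1/(μ₁−λ) = 1/(43.06−14.01) = 0.03442 hr
W₂ = 1/(μ₂−λ) = 1/(29.94−14.01) = 0.06277 hr
W_total = W₁ + W₂ = 0.03442 + 0.06277 = 0.09720 hr

Final: 0.09720 hr


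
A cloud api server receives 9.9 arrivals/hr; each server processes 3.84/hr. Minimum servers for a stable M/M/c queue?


Stability requires cμ > λ ⇔ c > λ/μ.
λ/μ = 9.9/3.84 = 2.5781
Minimum integer c = ⌊2.5781⌋ + 1 = 3
Check: 3·3.84 = 11.52 > 9.9, while 2·3.84 = 7.68 ≤ 9.9

Final: 3 servers


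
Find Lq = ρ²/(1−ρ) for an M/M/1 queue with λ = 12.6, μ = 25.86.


ρ = 12.6/25.86 = 0.4872
Lq = ρ²/(1−ρ) = 0.2374/0.5128 = 0.4630

Final: 0.4630


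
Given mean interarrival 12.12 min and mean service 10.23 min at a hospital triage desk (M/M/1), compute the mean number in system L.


λ = 60/12.12 = 4.9505 /hr
μ = 60/10.23 = 5.8651 /hr
ρ = λ/μ = 4.9505/5.8651 = 0.8441
L = ρ/(1−ρ) = 0.8441/0.1559 = 5.4127

Final: 5.4127


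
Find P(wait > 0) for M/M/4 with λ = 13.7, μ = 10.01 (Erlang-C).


a = λ/μ = 1.3686; ρ = a/4 = 0.3422
P₀ = 0.252863 (from M/M/c formula)
C(c,a) = [a^c/(c!(1−ρ))]·P₀ = [3.50870/(24·0.6578)]·0.252863
= 0.22224·0.252863 = 0.056195

Final: 0.056195


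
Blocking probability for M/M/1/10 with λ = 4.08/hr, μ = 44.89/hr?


ρ = λ/μ = 4.08/44.89 = 0.09089
P_K = (1−ρ)ρ^K/(1−ρ^(K+1)) = (0.9091·3.847e-11)/(1 − 3.496e-12)
= 3.497e-11/1.000000 = 3.497e-11

Final: 3.497e-11


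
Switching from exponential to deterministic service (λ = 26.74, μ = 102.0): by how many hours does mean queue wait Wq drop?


ρ = 26.74/102.0 = 0.2622
Wq(M/M/1) = ρ/(μ−λ) = 0.2622/75.26 = 0.003483 hr
Wq(M/D/1) = ρ/(2(μ−λ)) = 0.001742 hr
Savings = 0.003483 − 0.001742 = 0.001742 hr

Final: 0.001742 hr


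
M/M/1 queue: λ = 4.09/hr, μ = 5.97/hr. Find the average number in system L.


ρ = λ/μ = 4.09/5.97 = 0.6851
L = ρ/(1−ρ) = 0.6851/(1 − 0.6851) = 0.6851/0.3149 = 2.1755

Final: 2.1755


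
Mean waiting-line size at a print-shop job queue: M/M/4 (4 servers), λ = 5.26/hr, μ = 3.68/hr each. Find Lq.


a = λ/μ = 1.4293; ρ = a/4 = 0.3573
P₀ = 0.237632
Lq = P₀·a^c·ρ / (c!·(1−ρ)²) = 0.237632·4.17399·0.3573/(24·0.41302)
= 0.03576

Final: 0.03576


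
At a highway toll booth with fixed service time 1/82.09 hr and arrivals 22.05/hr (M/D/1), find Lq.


ρ = 22.05/82.09 = 0.2686
M/D/1: Lq = ρ²/(2(1−ρ)) = 0.07215/(2·0.7314) = 0.04932

Final: 0.04932


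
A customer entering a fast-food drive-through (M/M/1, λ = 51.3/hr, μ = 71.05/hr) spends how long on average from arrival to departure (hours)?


W = 1/(μ−λ) = 1/(71.05 − 51.3) = 1/19.75 = 0.05063 hr

Final: 0.05063 hr


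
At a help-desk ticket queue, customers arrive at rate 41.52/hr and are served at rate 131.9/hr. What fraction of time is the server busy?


ρ = λ/μ = 41.52/131.9 = 0.3148

Final: 0.3148


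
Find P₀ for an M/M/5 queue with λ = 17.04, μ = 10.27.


a = λ/μ = 17.04/10.27 = 1.6592; ρ = a/c = 0.3318
Σ_{k=0}^{4} a^k/k! (terms k=0..4) = 1.00000 + 1.65920 + 1.37647 + 0.76128 + 0.31578 = 5.11274
Tail: a^5/(5!(1−ρ)) = 12.57465/(120·0.6682) = 0.15683
P₀ = 1/(5.11274 + 0.15683) = 1/5.26957 = 0.189769

Final: 0.189769


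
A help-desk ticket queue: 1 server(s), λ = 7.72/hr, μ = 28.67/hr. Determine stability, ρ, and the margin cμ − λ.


Total capacity cμ = 1·28.67 = 28.67/hr
ρ = λ/(cμ) = 7.72/28.67 = 0.2693
Stable ⇔ ρ < 1: YES
Spare capacity = cμ − λ = 28.67 − 7.72 = 20.95/hr

Final: ρ = 0.2693; stable; margin = 20.95/hr


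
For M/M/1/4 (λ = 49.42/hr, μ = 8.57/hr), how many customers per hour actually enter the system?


ρ = 5.7666; P_K = (1−ρ)ρ^4/(1−ρ^5) = 0.826718
λ_eff = λ(1 − P_K) = 49.42·(1 − 0.826718) = 49.42·0.173282 = 8.5636 /hr

Final: 8.5636 /hr


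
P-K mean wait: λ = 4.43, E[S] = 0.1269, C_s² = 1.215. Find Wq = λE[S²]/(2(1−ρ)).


ρ = λ·E[S] = 4.43·0.1269 = 0.5622
E[S²] = E[S]²(1+C_s²) = 0.1269²·(1+1.215) = 0.035669
Wq = λ·E[S²]/(2(1−ρ)) = 4.43·0.035669/(2·0.4378) = 0.18045 hr

Final: 0.18045 hr


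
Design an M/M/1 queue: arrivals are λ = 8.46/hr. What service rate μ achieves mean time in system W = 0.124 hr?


W = 1/(μ−λ) ⇒ μ − λ = 1/W = 1/0.124 = 8.0645
μ = λ + 1/W = 8.46 + 8.0645 = 16.5245 per hr

Final: 16.5245 /hr


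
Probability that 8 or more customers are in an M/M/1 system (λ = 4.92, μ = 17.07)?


ρ = 4.92/17.07 = 0.2882
P(N ≥ n) = ρ^n = 0.2882^8 = 0.00004763

Final: 0.00004763


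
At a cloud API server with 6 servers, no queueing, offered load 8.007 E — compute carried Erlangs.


B(6,8.007) = 0.390133 (Erlang-B)
Carried load = a(1 − B) = 8.007·(1 − 0.390133) = 8.007·0.609867 = 4.8832 E

Final: 4.8832 Erlangs


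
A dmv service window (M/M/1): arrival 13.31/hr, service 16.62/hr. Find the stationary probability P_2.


ρ = 13.31/16.62 = 0.8008
P_n = (1−ρ)·ρ^n = (1 − 0.8008)·0.8008^2 = 0.1992·0.641348 = 0.127729

Final: 0.127729
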